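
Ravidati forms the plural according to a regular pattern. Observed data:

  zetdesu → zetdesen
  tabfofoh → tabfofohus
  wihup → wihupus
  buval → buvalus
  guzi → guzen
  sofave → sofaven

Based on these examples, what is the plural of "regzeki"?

regzeken

zetdesu and wihup both have last vowel 'u' yet inflect differently (zetdesen, wihupus), so the last vowel is not what conditions the rule; whether the stem ends in a vowel or a consonant is.
"regzeki" ends in a vowel. The stems ending in a vowel (zetdesu → zetdesen, sofave → sofaven, guzi → guzen) drop the final letter and add -en.
So regzeki → regzeken.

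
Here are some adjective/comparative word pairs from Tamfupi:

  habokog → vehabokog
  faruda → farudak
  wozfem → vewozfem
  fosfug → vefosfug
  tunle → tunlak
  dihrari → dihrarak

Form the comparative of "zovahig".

tunle and wozfem both have last vowel 'e' yet inflect differently (tunlak, vewozfem), so the last vowel is not what conditions the rule; whether the stem ends in a vowel or a consonant is.
"zovahig" ends in a consonant. The stems ending in a consonant (wozfem → vewozfem, habokog → vehabokog, fosfug → vefosfug) add the prefix ve-.
So zovahig → vezovahig.

vezovahig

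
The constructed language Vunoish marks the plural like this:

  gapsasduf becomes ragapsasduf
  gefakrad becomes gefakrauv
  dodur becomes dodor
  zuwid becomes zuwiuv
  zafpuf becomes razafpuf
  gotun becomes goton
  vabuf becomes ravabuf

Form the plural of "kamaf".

rakamaf

"kamaf" ends in -f. The stems ending in -f (vabuf → ravabuf, zafpuf → razafpuf, gapsasduf → ragapsasduf) add the prefix ra-.
So kamaf → rakamaf.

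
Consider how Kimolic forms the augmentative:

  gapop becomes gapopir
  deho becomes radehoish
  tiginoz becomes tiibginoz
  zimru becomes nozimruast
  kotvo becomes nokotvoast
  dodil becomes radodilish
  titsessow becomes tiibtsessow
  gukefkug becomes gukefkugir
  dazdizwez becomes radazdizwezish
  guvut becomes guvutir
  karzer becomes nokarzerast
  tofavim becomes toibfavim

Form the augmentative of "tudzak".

kotvo and deho both end in -o yet inflect differently (nokotvoast, radehoish), so the final letter is not what conditions the rule; the first letter is.
"tudzak" begins with t-. The stems beginning with t- (tiginoz → tiibginoz, tofavim → toibfavim, titsessow → tiibtsessow) insert -ib- after the first vowel.
The other patterns: stems beginning with k- or z- add no- … -ast around the stem; stems beginning with d- add ra- … -ish around the stem; stems beginning with g- add -ir.
So tudzak → tuibdzak.

tuibdzak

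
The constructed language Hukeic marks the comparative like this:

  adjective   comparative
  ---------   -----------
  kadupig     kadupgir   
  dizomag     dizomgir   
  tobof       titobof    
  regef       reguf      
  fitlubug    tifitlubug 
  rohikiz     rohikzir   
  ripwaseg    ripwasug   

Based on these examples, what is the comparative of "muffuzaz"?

fitlubug and dizomag both end in -g yet inflect differently (tifitlubug, dizomgir), so the final letter is not what conditions the rule; the last vowel is.
"muffuzaz" has last vowel 'a'. The one such stem in the data (dizomag → dizomgir) deletes the last vowel and adds -ir (as do kadupig, rohikiz), so the same rule applies.
The other patterns: stems whose last vowel is 'o' or 'u' add the prefix ti-; stems whose last vowel is 'e' change the last vowel to 'u'.
So muffuzaz → muffuzzir.

muffuzzir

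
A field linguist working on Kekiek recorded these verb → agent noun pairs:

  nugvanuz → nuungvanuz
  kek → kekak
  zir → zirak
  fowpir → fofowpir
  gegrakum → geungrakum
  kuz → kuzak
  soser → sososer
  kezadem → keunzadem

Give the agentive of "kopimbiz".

"kopimbiz" has 3 vowels. The stems with 3 vowels (kezadem → keunzadem, nugvanuz → nuungvanuz, gegrakum → geungrakum) insert -un- after the first vowel.
So kopimbiz → kounpimbiz.

kounpimbiz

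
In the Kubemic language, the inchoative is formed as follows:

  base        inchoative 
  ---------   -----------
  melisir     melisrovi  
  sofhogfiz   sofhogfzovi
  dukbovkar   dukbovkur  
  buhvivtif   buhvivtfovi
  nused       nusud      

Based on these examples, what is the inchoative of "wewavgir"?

wewavgrovi

"wewavgir" has last vowel 'i'. The stems whose last vowel is 'i' (buhvivtif → buhvivtfovi, melisir → melisrovi, sofhogfiz → sofhogfzovi) delete the last vowel and add -ovi.
The other pattern: stems whose last vowel is 'a' or 'e' change the last vowel to 'u'.
So wewavgir → wewavgrovi.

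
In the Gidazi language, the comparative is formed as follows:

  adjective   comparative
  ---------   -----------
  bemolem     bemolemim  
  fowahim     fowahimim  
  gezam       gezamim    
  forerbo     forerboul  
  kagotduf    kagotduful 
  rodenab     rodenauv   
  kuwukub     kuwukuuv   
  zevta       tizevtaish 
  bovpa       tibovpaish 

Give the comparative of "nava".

tinavaish

"nava" ends in -a. The stems ending in -a (zevta → tizevtaish, bovpa → tibovpaish) add ti- … -ish around the stem.
The other patterns: stems ending in -m add -im; stems ending in -f or -o add -ul; stems ending in -b drop the final letter and add -uv.
So nava → tinavaish.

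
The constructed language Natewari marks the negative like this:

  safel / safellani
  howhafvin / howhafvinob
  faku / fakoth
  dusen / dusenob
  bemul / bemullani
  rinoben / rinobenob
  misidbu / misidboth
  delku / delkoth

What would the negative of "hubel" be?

hubellani

bemul and misidbu both have last vowel 'u' yet inflect differently (bemullani, misidboth), so the last vowel is not what conditions the rule; the final letter is.
"hubel" ends in -l. The stems ending in -l (safel → safellani, bemul → bemullani) double the final consonant and add -ani.
So hubel → hubellani.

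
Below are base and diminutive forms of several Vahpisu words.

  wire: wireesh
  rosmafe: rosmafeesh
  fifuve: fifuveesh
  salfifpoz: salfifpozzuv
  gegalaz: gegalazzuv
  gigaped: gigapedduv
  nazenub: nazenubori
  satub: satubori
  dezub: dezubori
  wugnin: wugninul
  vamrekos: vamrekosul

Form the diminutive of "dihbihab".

dihbihabori

wire and gigaped both have last vowel 'e' yet inflect differently (wireesh, gigapedduv), so the last vowel is not what conditions the rule; the final letter is.
"dihbihab" ends in -b. The stems ending in -b (nazenub → nazenubori, satub → satubori, dezub → dezubori) add -ori.
The other patterns: stems ending in -e add -esh; stems ending in -d or -z double the final consonant and add -uv; stems ending in -n or -s add -ul.
So dihbihab → dihbihabori.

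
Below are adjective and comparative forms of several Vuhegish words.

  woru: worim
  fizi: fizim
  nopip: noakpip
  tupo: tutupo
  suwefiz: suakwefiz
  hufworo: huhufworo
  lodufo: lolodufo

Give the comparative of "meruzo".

memeruzo

fizi and suwefiz both have last vowel 'i' yet inflect differently (fizim, suakwefiz), so the last vowel is not what conditions the rule; the final letter is.
"meruzo" ends in -o. The stems ending in -o (lodufo → lolodufo, tupo → tutupo, hufworo → huhufworo) repeat the first consonant+vowel as a prefix.
So meruzo → memeruzo.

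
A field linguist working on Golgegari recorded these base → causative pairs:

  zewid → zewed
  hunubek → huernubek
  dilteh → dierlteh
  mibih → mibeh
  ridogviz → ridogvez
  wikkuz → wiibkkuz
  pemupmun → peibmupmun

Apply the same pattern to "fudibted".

fuerdibted

"fudibted" has last vowel 'e'. The stems whose last vowel is 'e' (hunubek → huernubek, dilteh → dierlteh) insert -er- after the first vowel.
So fudibted → fuerdibted.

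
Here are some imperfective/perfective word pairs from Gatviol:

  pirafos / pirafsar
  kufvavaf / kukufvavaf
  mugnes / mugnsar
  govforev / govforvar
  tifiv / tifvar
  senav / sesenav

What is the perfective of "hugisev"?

hugisvar

"hugisev" has last vowel 'e'. The stems whose last vowel is 'e' (govforev → govforvar, mugnes → mugnsar) delete the last vowel and add -ar.
So hugisev → hugisvar.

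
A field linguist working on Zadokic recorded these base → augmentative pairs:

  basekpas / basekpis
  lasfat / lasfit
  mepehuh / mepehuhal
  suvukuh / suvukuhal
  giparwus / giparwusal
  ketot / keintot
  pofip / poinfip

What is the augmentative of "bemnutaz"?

basekpas and giparwus both end in -s yet inflect differently (basekpis, giparwusal), so the final letter is not what conditions the rule; the last vowel is.
"bemnutaz" has last vowel 'a'. The stems whose last vowel is 'a' (basekpas → basekpis, lasfat → lasfit) change the last vowel to 'i'.
So bemnutaz → bemnutiz.

bemnutiz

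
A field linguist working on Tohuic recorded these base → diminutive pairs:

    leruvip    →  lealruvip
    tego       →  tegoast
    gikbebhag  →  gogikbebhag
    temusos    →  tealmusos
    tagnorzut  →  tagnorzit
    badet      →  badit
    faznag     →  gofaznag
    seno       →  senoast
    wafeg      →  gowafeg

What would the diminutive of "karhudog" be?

gokarhudog

badet and wafeg both have last vowel 'e' yet inflect differently (badit, gowafeg), so the last vowel is not what conditions the rule; the final letter is.
"karhudog" ends in -g. The stems ending in -g (wafeg → gowafeg, gikbebhag → gogikbebhag, faznag → gofaznag) add the prefix go-.
The other patterns: stems ending in -t change the last vowel to 'i'; stems ending in -o add -ast; stems ending in -p or -s insert -al- after the first vowel.
So karhudog → gokarhudog.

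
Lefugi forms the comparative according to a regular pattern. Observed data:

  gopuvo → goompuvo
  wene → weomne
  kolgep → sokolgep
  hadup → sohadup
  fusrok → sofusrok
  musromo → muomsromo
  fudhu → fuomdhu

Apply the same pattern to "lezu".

kolgep and wene both have last vowel 'e' yet inflect differently (sokolgep, weomne), so the last vowel is not what conditions the rule; whether the stem ends in a vowel or a consonant is.
"lezu" ends in a vowel. The stems ending in a vowel (wene → weomne, musromo → muomsromo, gopuvo → goompuvo) insert -om- after the first vowel.
So lezu → leomzu.

leomzu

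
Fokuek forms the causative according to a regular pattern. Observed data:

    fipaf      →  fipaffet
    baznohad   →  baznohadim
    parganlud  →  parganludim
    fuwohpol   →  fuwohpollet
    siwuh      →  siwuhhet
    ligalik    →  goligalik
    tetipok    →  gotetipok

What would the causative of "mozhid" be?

mozhidim

baznohad and fipaf both have last vowel 'a' yet inflect differently (baznohadim, fipaffet), so the last vowel is not what conditions the rule; the final letter is.
"mozhid" ends in -d. The stems ending in -d (parganlud → parganludim, baznohad → baznohadim) add -im.
The other patterns: stems ending in -k add the prefix go-; stems ending in -f, -h or -l double the final consonant and add -et.
So mozhid → mozhidim.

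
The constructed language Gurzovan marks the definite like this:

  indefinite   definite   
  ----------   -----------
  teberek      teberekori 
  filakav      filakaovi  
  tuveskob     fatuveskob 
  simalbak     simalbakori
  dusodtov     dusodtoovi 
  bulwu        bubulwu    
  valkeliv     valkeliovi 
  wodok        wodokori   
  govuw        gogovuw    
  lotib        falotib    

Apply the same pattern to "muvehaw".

mumuvehaw

"muvehaw" ends in -w. The one such stem in the data (govuw → gogovuw) repeats the first consonant+vowel as a prefix (as does bulwu), so the same rule applies.
The other patterns: stems ending in -b add the prefix fa-; stems ending in -k add -ori; stems ending in -v drop the final letter and add -ovi.
So muvehaw → mumuvehaw.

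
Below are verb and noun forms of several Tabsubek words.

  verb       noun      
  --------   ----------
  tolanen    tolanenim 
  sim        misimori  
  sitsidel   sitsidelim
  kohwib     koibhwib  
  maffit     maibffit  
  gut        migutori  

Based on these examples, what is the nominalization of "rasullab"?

gut and maffit both end in -t yet inflect differently (migutori, maibffit), so the final letter is not what conditions the rule; the number of vowels is.
"rasullab" has 3 vowels. The stems with 3 vowels (sitsidel → sitsidelim, tolanen → tolanenim) add -im.
So rasullab → rasullabim.

rasullabim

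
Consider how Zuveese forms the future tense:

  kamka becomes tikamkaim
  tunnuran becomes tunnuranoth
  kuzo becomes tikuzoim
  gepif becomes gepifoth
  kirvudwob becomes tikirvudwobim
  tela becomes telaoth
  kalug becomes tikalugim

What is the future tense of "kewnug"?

tela and kamka both end in -a yet inflect differently (telaoth, tikamkaim), so the final letter is not what conditions the rule; the first letter is.
"kewnug" begins with k-. The stems beginning with k- (kuzo → tikuzoim, kirvudwob → tikirvudwobim, kamka → tikamkaim) add ti- … -im around the stem.
The other pattern: stems beginning with g- or t- add -oth.
So kewnug → tikewnugim.

tikewnugim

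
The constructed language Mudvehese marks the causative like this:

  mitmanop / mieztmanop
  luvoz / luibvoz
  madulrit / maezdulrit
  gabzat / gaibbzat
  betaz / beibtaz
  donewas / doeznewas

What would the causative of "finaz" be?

gabzat and madulrit both end in -t yet inflect differently (gaibbzat, maezdulrit), so the final letter is not what conditions the rule; the number of vowels is.
"finaz" has 2 vowels. The stems with 2 vowels (luvoz → luibvoz, betaz → beibtaz, gabzat → gaibbzat) insert -ib- after the first vowel.
The other pattern: stems with 3 vowels insert -ez- after the first vowel.
So finaz → fiibnaz.

fiibnaz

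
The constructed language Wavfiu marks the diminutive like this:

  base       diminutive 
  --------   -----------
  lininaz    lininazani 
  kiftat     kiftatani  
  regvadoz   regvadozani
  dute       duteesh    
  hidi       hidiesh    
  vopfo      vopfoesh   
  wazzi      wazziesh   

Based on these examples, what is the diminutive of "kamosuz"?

kamosuzani

regvadoz and vopfo both have last vowel 'o' yet inflect differently (regvadozani, vopfoesh), so the last vowel is not what conditions the rule; whether the stem ends in a vowel or a consonant is.
"kamosuz" ends in a consonant. The stems ending in a consonant (lininaz → lininazani, kiftat → kiftatani, regvadoz → regvadozani) add -ani.
So kamosuz → kamosuzani.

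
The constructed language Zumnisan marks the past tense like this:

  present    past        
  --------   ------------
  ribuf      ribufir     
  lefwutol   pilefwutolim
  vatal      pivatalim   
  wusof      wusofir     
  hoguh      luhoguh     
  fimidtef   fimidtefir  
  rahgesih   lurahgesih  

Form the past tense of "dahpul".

pidahpulim

"dahpul" ends in -l. The stems ending in -l (vatal → pivatalim, lefwutol → pilefwutolim) add pi- … -im around the stem.
So dahpul → pidahpulim.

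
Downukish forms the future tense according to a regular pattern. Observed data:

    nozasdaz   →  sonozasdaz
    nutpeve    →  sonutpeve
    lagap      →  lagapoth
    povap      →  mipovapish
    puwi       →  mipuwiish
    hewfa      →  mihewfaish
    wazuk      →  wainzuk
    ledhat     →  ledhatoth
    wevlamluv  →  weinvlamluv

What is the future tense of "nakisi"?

sonakisi

lagap and povap both end in -p yet inflect differently (lagapoth, mipovapish), so the final letter is not what conditions the rule; the first letter is.
"nakisi" begins with n-. The stems beginning with n- (nozasdaz → sonozasdaz, nutpeve → sonutpeve) add the prefix so-.
The other patterns: stems beginning with l- add -oth; stems beginning with w- insert -in- after the first vowel; stems beginning with h- or p- add mi- … -ish around the stem.
So nakisi → sonakisi.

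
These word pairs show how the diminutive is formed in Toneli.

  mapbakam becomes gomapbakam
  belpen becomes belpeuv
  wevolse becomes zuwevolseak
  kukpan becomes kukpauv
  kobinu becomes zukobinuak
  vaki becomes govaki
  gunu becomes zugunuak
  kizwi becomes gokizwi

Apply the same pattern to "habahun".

belpen and wevolse both have last vowel 'e' yet inflect differently (belpeuv, zuwevolseak), so the last vowel is not what conditions the rule; the final letter is.
"habahun" ends in -n. The stems ending in -n (kukpan → kukpauv, belpen → belpeuv) drop the final letter and add -uv.
So habahun → habahuuv.

habahuuv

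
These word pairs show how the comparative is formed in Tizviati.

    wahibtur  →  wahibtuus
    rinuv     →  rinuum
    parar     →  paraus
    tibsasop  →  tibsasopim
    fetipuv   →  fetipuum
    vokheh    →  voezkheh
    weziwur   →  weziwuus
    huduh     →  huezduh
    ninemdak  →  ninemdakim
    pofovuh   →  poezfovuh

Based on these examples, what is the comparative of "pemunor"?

weziwur and pofovuh both have last vowel 'u' yet inflect differently (weziwuus, poezfovuh), so the last vowel is not what conditions the rule; the final letter is.
"pemunor" ends in -r. The stems ending in -r (parar → paraus, weziwur → weziwuus, wahibtur → wahibtuus) drop the final letter and add -us.
The other patterns: stems ending in -h insert -ez- after the first vowel; stems ending in -v drop the final letter and add -um; stems ending in -k or -p add -im.
So pemunor → pemunous.

pemunous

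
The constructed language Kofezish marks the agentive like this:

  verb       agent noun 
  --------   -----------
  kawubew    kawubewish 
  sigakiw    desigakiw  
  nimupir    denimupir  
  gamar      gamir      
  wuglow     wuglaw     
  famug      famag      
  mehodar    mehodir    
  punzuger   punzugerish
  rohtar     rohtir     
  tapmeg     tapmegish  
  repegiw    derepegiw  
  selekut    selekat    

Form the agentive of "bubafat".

punzuger and gamar both end in -r yet inflect differently (punzugerish, gamir), so the final letter is not what conditions the rule; the last vowel is.
"bubafat" has last vowel 'a'. The stems whose last vowel is 'a' (gamar → gamir, rohtar → rohtir, mehodar → mehodir) change the last vowel to 'i'.
The other patterns: stems whose last vowel is 'e' add -ish; stems whose last vowel is 'i' add the prefix de-; stems whose last vowel is 'o' or 'u' change the last vowel to 'a'.
So bubafat → bubafit.

bubafit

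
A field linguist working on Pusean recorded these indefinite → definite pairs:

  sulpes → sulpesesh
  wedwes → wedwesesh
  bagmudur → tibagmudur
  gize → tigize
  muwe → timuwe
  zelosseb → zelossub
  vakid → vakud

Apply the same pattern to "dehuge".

tidehuge

sulpes and gize both have last vowel 'e' yet inflect differently (sulpesesh, tigize), so the last vowel is not what conditions the rule; the final letter is.
"dehuge" ends in -e. The stems ending in -e (gize → tigize, muwe → timuwe) add the prefix ti-.
The other patterns: stems ending in -s add -esh; stems ending in -b or -d change the last vowel to 'u'.
So dehuge → tidehuge.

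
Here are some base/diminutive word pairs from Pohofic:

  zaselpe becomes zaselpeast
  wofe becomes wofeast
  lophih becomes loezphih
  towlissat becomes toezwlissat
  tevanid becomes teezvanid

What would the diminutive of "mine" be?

mineast

wofe and lophih both have 2 vowels yet inflect differently (wofeast, loezphih), so the number of vowels is not what conditions the rule; whether the stem ends in a vowel or a consonant is.
"mine" ends in a vowel. The stems ending in a vowel (zaselpe → zaselpeast, wofe → wofeast) add -ast.
So mine → mineast.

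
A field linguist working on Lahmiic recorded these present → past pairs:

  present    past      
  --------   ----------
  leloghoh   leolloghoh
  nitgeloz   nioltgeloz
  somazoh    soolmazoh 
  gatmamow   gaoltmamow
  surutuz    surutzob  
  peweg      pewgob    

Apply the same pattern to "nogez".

"nogez" has last vowel 'e'. The one such stem in the data (peweg → pewgob) deletes the last vowel and adds -ob (as does surutuz), so the same rule applies.
The other pattern: stems whose last vowel is 'o' insert -ol- after the first vowel.
So nogez → nogzob.

nogzob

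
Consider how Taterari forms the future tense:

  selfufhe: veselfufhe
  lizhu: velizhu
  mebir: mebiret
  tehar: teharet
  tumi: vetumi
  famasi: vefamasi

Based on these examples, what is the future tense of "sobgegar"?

sobgegaret

"sobgegar" ends in a consonant. The stems ending in a consonant (tehar → teharet, mebir → mebiret) add -et.
So sobgegar → sobgegaret.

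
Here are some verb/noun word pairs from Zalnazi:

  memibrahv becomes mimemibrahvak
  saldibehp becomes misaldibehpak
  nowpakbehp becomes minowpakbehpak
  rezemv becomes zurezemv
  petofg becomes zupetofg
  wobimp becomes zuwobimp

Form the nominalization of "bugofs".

zubugofs

"bugofs" has second-to-last letter 'f'. The one such stem in the data (petofg → zupetofg) adds the prefix zu-, so the same rule applies.
The other pattern: stems whose second-to-last letter is 'h' add mi- … -ak around the stem.
So bugofs → zubugofs.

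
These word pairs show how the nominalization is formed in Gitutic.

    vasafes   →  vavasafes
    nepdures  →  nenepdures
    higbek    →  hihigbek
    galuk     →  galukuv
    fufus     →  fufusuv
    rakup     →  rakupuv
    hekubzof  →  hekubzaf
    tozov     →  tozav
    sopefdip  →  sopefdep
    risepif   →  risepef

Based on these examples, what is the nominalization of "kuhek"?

higbek and galuk both end in -k yet inflect differently (hihigbek, galukuv), so the final letter is not what conditions the rule; the last vowel is.
"kuhek" has last vowel 'e'. The stems whose last vowel is 'e' (vasafes → vavasafes, nepdures → nenepdures, higbek → hihigbek) repeat the first consonant+vowel as a prefix.
So kuhek → kukuhek.

kukuhek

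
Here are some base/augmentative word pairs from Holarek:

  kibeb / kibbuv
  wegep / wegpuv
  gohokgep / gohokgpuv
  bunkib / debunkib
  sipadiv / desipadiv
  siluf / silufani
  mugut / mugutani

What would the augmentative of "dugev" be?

dugvuv

kibeb and bunkib both end in -b yet inflect differently (kibbuv, debunkib), so the final letter is not what conditions the rule; the last vowel is.
"dugev" has last vowel 'e'. The stems whose last vowel is 'e' (kibeb → kibbuv, wegep → wegpuv, gohokgep → gohokgpuv) delete the last vowel and add -uv.
So dugev → dugvuv.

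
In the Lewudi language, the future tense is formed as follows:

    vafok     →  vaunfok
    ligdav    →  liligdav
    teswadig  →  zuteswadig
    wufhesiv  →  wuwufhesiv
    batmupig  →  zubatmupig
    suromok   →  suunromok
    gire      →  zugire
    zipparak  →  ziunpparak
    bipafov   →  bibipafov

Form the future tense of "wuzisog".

"wuzisog" ends in -g. The stems ending in -g (teswadig → zuteswadig, batmupig → zubatmupig) add the prefix zu-.
The other patterns: stems ending in -k insert -un- after the first vowel; stems ending in -v repeat the first consonant+vowel as a prefix.
So wuzisog → zuwuzisog.

zuwuzisog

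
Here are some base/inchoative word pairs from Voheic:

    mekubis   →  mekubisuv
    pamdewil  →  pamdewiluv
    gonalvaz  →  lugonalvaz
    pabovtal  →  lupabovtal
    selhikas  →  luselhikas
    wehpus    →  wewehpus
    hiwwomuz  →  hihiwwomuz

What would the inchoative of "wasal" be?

luwasal

pamdewil and pabovtal both end in -l yet inflect differently (pamdewiluv, lupabovtal), so the final letter is not what conditions the rule; the last vowel is.
"wasal" has last vowel 'a'. The stems whose last vowel is 'a' (gonalvaz → lugonalvaz, pabovtal → lupabovtal, selhikas → luselhikas) add the prefix lu-.
The other patterns: stems whose last vowel is 'i' add -uv; stems whose last vowel is 'u' repeat the first consonant+vowel as a prefix.
So wasal → luwasal.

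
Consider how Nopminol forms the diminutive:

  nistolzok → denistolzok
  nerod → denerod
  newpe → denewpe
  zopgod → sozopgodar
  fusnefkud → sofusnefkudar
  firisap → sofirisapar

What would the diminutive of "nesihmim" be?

denesihmim

nerod and zopgod both end in -d yet inflect differently (denerod, sozopgodar), so the final letter is not what conditions the rule; the first letter is.
"nesihmim" begins with n-. The stems beginning with n- (nistolzok → denistolzok, nerod → denerod, newpe → denewpe) add the prefix de-.
The other pattern: stems beginning with f- or z- add so- … -ar around the stem.
So nesihmim → denesihmim.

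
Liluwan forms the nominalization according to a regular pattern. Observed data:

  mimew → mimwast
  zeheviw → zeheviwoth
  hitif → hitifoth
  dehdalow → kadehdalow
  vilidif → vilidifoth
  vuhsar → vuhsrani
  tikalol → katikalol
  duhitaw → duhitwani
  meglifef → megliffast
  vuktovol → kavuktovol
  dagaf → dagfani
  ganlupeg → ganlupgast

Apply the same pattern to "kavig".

kavigoth

dehdalow and duhitaw both end in -w yet inflect differently (kadehdalow, duhitwani), so the final letter is not what conditions the rule; the last vowel is.
"kavig" has last vowel 'i'. The stems whose last vowel is 'i' (hitif → hitifoth, vilidif → vilidifoth, zeheviw → zeheviwoth) add -oth.
The other patterns: stems whose last vowel is 'o' add the prefix ka-; stems whose last vowel is 'a' delete the last vowel and add -ani; stems whose last vowel is 'e' delete the last vowel and add -ast.
So kavig → kavigoth.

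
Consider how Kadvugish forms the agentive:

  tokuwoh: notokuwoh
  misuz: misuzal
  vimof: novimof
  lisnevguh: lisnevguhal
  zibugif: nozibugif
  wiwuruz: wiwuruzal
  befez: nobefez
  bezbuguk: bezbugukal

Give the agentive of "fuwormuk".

misuz and befez both end in -z yet inflect differently (misuzal, nobefez), so the final letter is not what conditions the rule; the last vowel is.
"fuwormuk" has last vowel 'u'. The stems whose last vowel is 'u' (misuz → misuzal, wiwuruz → wiwuruzal, lisnevguh → lisnevguhal) add -al.
The other pattern: stems whose last vowel is 'e', 'i' or 'o' add the prefix no-.
So fuwormuk → fuwormukal.

fuwormukal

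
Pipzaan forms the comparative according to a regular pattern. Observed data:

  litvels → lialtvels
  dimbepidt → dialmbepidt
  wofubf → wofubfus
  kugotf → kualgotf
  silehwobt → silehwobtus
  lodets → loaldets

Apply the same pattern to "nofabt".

"nofabt" has second-to-last letter 'b'. The stems whose second-to-last letter is 'b' (wofubf → wofubfus, silehwobt → silehwobtus) add -us.
The other pattern: stems whose second-to-last letter is 'd', 'l' or 't' insert -al- after the first vowel.
So nofabt → nofabtus.

nofabtus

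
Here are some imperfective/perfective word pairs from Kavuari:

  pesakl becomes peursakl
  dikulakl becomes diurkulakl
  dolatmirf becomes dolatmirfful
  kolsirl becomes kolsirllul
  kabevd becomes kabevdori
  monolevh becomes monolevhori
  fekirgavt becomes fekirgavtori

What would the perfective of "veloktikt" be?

pesakl and kolsirl both end in -l yet inflect differently (peursakl, kolsirllul), so the final letter is not what conditions the rule; the second-to-last letter is.
"veloktikt" has second-to-last letter 'k'. The stems whose second-to-last letter is 'k' (pesakl → peursakl, dikulakl → diurkulakl) insert -ur- after the first vowel.
The other patterns: stems whose second-to-last letter is 'r' double the final consonant and add -ul; stems whose second-to-last letter is 'v' add -ori.
So veloktikt → veurloktikt.

veurloktikt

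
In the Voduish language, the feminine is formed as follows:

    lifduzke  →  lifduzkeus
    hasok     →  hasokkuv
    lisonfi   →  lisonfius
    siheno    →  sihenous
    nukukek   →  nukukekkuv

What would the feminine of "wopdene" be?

wopdeneus

hasok and siheno both have last vowel 'o' yet inflect differently (hasokkuv, sihenous), so the last vowel is not what conditions the rule; whether the stem ends in a vowel or a consonant is.
"wopdene" ends in a vowel. The stems ending in a vowel (lisonfi → lisonfius, siheno → sihenous, lifduzke → lifduzkeus) add -us.
The other pattern: stems ending in a consonant double the final consonant and add -uv.
So wopdene → wopdeneus.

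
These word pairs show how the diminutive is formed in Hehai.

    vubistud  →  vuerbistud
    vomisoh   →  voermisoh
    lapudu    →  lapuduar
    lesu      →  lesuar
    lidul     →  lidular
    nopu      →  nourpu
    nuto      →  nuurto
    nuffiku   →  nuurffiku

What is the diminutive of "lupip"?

lapudu and nopu both end in -u yet inflect differently (lapuduar, nourpu), so the final letter is not what conditions the rule; the first letter is.
"lupip" begins with l-. The stems beginning with l- (lapudu → lapuduar, lesu → lesuar, lidul → lidular) add -ar.
The other patterns: stems beginning with v- insert -er- after the first vowel; stems beginning with n- insert -ur- after the first vowel.
So lupip → lupipar.

lupipar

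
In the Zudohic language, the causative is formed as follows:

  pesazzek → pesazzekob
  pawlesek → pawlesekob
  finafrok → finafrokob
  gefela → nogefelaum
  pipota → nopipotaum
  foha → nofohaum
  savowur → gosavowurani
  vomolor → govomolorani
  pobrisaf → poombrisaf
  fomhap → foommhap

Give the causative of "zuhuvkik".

zuhuvkikob

finafrok and vomolor both have last vowel 'o' yet inflect differently (finafrokob, govomolorani), so the last vowel is not what conditions the rule; the final letter is.
"zuhuvkik" ends in -k. The stems ending in -k (pesazzek → pesazzekob, pawlesek → pawlesekob, finafrok → finafrokob) add -ob.
The other patterns: stems ending in -a add no- … -um around the stem; stems ending in -r add go- … -ani around the stem; stems ending in -f or -p insert -om- after the first vowel.
So zuhuvkik → zuhuvkikob.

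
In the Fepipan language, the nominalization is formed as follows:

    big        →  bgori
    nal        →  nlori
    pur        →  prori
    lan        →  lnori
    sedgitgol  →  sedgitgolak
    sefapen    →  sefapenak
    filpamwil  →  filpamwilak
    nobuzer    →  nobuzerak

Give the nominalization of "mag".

mgori

nal and sedgitgol both end in -l yet inflect differently (nlori, sedgitgolak), so the final letter is not what conditions the rule; the number of vowels is.
"mag" has 1 vowel. The stems with 1 vowel (big → bgori, nal → nlori, pur → prori) delete the last vowel and add -ori.
The other pattern: stems with 3 vowels add -ak.
So mag → mgori.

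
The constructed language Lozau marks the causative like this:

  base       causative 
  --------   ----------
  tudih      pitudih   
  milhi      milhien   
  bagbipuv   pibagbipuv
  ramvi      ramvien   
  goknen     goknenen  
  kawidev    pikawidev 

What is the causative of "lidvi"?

lidvien

tudih and ramvi both have last vowel 'i' yet inflect differently (pitudih, ramvien), so the last vowel is not what conditions the rule; the final letter is.
"lidvi" ends in -i. The stems ending in -i (ramvi → ramvien, milhi → milhien) add -en.
The other pattern: stems ending in -h or -v add the prefix pi-.
So lidvi → lidvien.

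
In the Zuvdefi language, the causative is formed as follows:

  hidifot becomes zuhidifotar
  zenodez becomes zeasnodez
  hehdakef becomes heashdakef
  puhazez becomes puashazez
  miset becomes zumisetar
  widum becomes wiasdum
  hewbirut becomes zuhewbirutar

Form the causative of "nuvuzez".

nuasvuzez

"nuvuzez" ends in -z. The stems ending in -z (puhazez → puashazez, zenodez → zeasnodez) insert -as- after the first vowel.
So nuvuzez → nuasvuzez.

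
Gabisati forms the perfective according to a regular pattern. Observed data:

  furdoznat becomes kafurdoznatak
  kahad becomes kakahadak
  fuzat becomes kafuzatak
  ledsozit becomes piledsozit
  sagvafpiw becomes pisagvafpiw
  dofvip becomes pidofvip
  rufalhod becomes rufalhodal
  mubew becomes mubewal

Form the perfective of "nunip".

pinunip

furdoznat and ledsozit both end in -t yet inflect differently (kafurdoznatak, piledsozit), so the final letter is not what conditions the rule; the last vowel is.
"nunip" has last vowel 'i'. The stems whose last vowel is 'i' (ledsozit → piledsozit, sagvafpiw → pisagvafpiw, dofvip → pidofvip) add the prefix pi-.
So nunip → pinunip.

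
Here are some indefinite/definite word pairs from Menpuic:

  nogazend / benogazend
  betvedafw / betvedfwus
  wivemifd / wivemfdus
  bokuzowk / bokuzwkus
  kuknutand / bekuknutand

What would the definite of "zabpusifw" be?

zabpusfwus

nogazend and wivemifd both end in -d yet inflect differently (benogazend, wivemfdus), so the final letter is not what conditions the rule; the second-to-last letter is.
"zabpusifw" has second-to-last letter 'f'. The stems whose second-to-last letter is 'f' (wivemifd → wivemfdus, betvedafw → betvedfwus) delete the last vowel and add -us.
So zabpusifw → zabpusfwus.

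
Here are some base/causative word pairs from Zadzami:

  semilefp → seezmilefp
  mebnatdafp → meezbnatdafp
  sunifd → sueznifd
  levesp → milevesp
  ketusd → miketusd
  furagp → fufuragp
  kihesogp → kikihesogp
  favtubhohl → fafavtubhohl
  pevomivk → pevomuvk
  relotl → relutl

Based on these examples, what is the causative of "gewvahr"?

semilefp and levesp both end in -p yet inflect differently (seezmilefp, milevesp), so the final letter is not what conditions the rule; the second-to-last letter is.
"gewvahr" has second-to-last letter 'h'. The one such stem in the data (favtubhohl → fafavtubhohl) repeats the first consonant+vowel as a prefix (as do furagp, kihesogp), so the same rule applies.
The other patterns: stems whose second-to-last letter is 'f' insert -ez- after the first vowel; stems whose second-to-last letter is 's' add the prefix mi-; stems whose second-to-last letter is 't' or 'v' change the last vowel to 'u'.
So gewvahr → gegewvahr.

gegewvahr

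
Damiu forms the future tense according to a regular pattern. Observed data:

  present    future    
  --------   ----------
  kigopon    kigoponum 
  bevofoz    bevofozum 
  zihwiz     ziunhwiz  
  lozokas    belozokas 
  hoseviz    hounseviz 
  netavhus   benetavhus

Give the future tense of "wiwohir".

wiunwohir

hoseviz and bevofoz both end in -z yet inflect differently (hounseviz, bevofozum), so the final letter is not what conditions the rule; the last vowel is.
"wiwohir" has last vowel 'i'. The stems whose last vowel is 'i' (hoseviz → hounseviz, zihwiz → ziunhwiz) insert -un- after the first vowel.
The other patterns: stems whose last vowel is 'o' add -um; stems whose last vowel is 'a' or 'u' add the prefix be-.
So wiwohir → wiunwohir.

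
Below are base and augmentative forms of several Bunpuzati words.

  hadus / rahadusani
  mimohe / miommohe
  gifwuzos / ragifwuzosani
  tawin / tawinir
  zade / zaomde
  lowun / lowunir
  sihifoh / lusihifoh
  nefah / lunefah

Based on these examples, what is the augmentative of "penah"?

lupenah

lowun and hadus both have last vowel 'u' yet inflect differently (lowunir, rahadusani), so the last vowel is not what conditions the rule; the final letter is.
"penah" ends in -h. The stems ending in -h (sihifoh → lusihifoh, nefah → lunefah) add the prefix lu-.
So penah → lupenah.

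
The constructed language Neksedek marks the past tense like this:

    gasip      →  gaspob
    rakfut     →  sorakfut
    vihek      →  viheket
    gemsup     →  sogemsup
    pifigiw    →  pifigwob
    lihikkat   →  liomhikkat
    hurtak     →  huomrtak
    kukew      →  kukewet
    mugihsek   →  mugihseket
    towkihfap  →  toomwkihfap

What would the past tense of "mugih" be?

mughob

gasip and towkihfap both end in -p yet inflect differently (gaspob, toomwkihfap), so the final letter is not what conditions the rule; the last vowel is.
"mugih" has last vowel 'i'. The stems whose last vowel is 'i' (pifigiw → pifigwob, gasip → gaspob) delete the last vowel and add -ob.
So mugih → mughob.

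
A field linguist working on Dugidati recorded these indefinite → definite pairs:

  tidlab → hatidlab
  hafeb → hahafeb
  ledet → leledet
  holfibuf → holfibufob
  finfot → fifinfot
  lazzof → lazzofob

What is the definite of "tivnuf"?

"tivnuf" ends in -f. The stems ending in -f (lazzof → lazzofob, holfibuf → holfibufob) add -ob.
The other patterns: stems ending in -t repeat the first consonant+vowel as a prefix; stems ending in -b add the prefix ha-.
So tivnuf → tivnufob.

tivnufob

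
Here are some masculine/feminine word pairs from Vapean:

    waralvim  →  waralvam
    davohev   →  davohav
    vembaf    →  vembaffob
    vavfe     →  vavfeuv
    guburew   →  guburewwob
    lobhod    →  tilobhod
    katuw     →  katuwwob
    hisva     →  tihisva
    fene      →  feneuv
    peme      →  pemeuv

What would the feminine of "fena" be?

tifena

vembaf and hisva both have last vowel 'a' yet inflect differently (vembaffob, tihisva), so the last vowel is not what conditions the rule; the final letter is.
"fena" ends in -a. The one such stem in the data (hisva → tihisva) adds the prefix ti-, so the same rule applies.
So fena → tifena.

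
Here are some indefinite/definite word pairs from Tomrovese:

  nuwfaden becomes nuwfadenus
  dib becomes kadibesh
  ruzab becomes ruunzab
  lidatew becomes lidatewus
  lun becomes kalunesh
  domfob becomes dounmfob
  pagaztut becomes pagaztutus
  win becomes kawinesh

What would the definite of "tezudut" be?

dib and ruzab both end in -b yet inflect differently (kadibesh, ruunzab), so the final letter is not what conditions the rule; the number of vowels is.
"tezudut" has 3 vowels. The stems with 3 vowels (pagaztut → pagaztutus, lidatew → lidatewus, nuwfaden → nuwfadenus) add -us.
The other patterns: stems with 1 vowel add ka- … -esh around the stem; stems with 2 vowels insert -un- after the first vowel.
So tezudut → tezudutus.

tezudutus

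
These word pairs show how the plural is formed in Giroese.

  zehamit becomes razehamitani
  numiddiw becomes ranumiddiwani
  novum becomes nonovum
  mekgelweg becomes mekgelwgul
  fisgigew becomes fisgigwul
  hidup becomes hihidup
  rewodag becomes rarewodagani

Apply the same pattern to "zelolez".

zelolzul

rewodag and mekgelweg both end in -g yet inflect differently (rarewodagani, mekgelwgul), so the final letter is not what conditions the rule; the last vowel is.
"zelolez" has last vowel 'e'. The stems whose last vowel is 'e' (mekgelweg → mekgelwgul, fisgigew → fisgigwul) delete the last vowel and add -ul.
So zelolez → zelolzul.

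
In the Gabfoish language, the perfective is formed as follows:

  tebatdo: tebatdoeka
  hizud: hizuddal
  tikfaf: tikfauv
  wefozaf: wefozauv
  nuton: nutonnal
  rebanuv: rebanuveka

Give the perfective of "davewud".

nuton and tebatdo both have last vowel 'o' yet inflect differently (nutonnal, tebatdoeka), so the last vowel is not what conditions the rule; the final letter is.
"davewud" ends in -d. The one such stem in the data (hizud → hizuddal) doubles the final consonant and adds -al (as does nuton), so the same rule applies.
So davewud → davewuddal.

davewuddal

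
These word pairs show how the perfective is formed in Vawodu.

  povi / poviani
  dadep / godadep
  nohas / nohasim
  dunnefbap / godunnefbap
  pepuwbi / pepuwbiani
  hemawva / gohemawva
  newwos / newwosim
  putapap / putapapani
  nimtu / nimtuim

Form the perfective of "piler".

pilerani

putapap and dadep both end in -p yet inflect differently (putapapani, godadep), so the final letter is not what conditions the rule; the first letter is.
"piler" begins with p-. The stems beginning with p- (putapap → putapapani, povi → poviani, pepuwbi → pepuwbiani) add -ani.
So piler → pilerani.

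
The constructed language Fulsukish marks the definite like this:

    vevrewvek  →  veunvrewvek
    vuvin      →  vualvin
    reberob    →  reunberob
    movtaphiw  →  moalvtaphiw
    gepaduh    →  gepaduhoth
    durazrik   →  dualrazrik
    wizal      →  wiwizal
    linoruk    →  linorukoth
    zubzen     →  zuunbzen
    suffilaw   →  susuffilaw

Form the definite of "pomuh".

suffilaw and movtaphiw both end in -w yet inflect differently (susuffilaw, moalvtaphiw), so the final letter is not what conditions the rule; the last vowel is.
"pomuh" has last vowel 'u'. The stems whose last vowel is 'u' (linoruk → linorukoth, gepaduh → gepaduhoth) add -oth.
The other patterns: stems whose last vowel is 'a' repeat the first consonant+vowel as a prefix; stems whose last vowel is 'i' insert -al- after the first vowel; stems whose last vowel is 'e' or 'o' insert -un- after the first vowel.
So pomuh → pomuhoth.

pomuhoth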